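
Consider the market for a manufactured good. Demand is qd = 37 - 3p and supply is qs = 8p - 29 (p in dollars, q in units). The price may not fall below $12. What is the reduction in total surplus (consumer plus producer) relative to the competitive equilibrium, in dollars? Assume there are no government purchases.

74.25

Without the control the market clears where 37 - 3p = 8p - 29, i.e. p* = 6 and q* = 19.
Since 12 > 6, the floor is binding.
At p = 12: qd = 37 - 3·12 = 1 and qs = 8·12 - 29 = 67.
Quantity traded falls to 1. At q = 1 the demand price is (37 - 1)/3 = 12 and the supply price is (29 + 1)/8 = 3.75.
Deadweight loss = ½ · (12 - 3.75) · (19 - 1) = ½ · 8.25 · 18 = 74.25.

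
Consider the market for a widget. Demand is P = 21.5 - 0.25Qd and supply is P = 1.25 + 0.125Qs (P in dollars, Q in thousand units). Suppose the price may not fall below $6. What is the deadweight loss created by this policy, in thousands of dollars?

Rearranging demand gives Qd = 86 - 4P; rearranging supply gives Qs = 8P - 10. Without the control the market clears where 86 - 4P = 8P - 10, i.e. P* = 8 and Q* = 54.
Since 6 is below P* = 8, the floor does not bind and the free-market outcome prevails.
Since the control does not bind, no trades are prevented and deadweight loss is zero.

0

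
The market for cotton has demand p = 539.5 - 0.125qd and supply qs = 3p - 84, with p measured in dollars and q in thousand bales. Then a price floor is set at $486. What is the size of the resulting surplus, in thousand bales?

Rearranging demand gives qd = 4316 - 8p. Setting quantity demanded equal to quantity supplied, 4316 - 8p = 3p - 84, gives p* = 400 and q* = 1116.
Because the floor (486) lies above the market-clearing price, it is binding.
At p = 486: qd = 4316 - 8·486 = 428 and qs = 3·486 - 84 = 1374.
Surplus = qs - qd = 1374 - 428 = 946.

946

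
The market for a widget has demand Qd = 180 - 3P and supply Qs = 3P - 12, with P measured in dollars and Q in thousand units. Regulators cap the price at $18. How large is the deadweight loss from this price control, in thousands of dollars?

Equilibrium: 180 - 3P = 3P - 12, so 192 = 6P and P* = 32, Q* = 84.
The ceiling of 18 is below the equilibrium price 32, so it binds.
At P = 18: Qd = 180 - 3·18 = 126 and Qs = 3·18 - 12 = 42.
Quantity traded falls to 42. At Q = 42 the demand price is (180 - 42)/3 = 46 and the supply price is (12 + 42)/3 = 18.
Deadweight loss = ½ · (46 - 18) · (84 - 42) = ½ · 28 · 42 = 588.

588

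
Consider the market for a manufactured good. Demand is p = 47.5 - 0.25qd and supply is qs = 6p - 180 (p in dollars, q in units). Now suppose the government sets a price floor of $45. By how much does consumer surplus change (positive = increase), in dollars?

Rearranging demand gives qd = 190 - 4p. Equilibrium: 190 - 4p = 6p - 180, so 370 = 10p and p* = 37, q* = 42.
Since 45 > 37, the floor is binding.
At p = 45: qd = 190 - 4·45 = 10 and qs = 6·45 - 180 = 90.
Consumer surplus without the control is ½ · (47.5 - 37) · 42 = 220.5.
With the floor, consumers buy 10 units at 45, so CS = ½ · (47.5 - 45) · 10 = 12.5.
Change in consumer surplus = 12.5 - 220.5 = -208.

-208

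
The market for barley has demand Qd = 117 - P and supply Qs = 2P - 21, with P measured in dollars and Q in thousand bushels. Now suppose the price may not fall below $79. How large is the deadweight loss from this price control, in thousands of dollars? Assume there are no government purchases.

Without the control the market clears where 117 - P = 2P - 21, i.e. P* = 46 and Q* = 71.
Since 79 > 46, the floor is binding.
At P = 79: Qd = 117 - 79 = 38 and Qs = 2·79 - 21 = 137.
Quantity traded falls to 38. At Q = 38 the demand price is 117 - 38 = 79 and the supply price is (21 + 38)/2 = 29.5.
Deadweight loss = ½ · (79 - 29.5) · (71 - 38) = ½ · 49.5 · 33 = 816.75.

816.75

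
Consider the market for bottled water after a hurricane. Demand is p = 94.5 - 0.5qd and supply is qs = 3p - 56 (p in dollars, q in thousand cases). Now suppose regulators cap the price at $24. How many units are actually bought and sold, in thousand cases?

16

Rearranging demand gives qd = 189 - 2p. Equilibrium: 189 - 2p = 3p - 56, so 245 = 5p and p* = 49, q* = 91.
The ceiling of 24 is below the equilibrium price 49, so it binds.
At p = 24: qd = 189 - 2·24 = 141 and qs = 3·24 - 56 = 16.
The quantity actually transacted is the short side, supply: 16.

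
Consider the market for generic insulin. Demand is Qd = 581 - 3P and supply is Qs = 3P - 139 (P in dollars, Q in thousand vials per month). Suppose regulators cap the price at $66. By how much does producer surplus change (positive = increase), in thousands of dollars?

Setting quantity demanded equal to quantity supplied, 581 - 3P = 3P - 139, gives P* = 120 and Q* = 221.
Because the ceiling (66) lies below the market-clearing price, it is binding.
At P = 66: Qd = 581 - 3·66 = 383 and Qs = 3·66 - 139 = 59.
Producer surplus without the control is ½ · (120 - 139/3) · 221 = 48841/6.
With the ceiling, producers sell 59 units at 66, so PS = ½ · (66 - 139/3) · 59 = 3481/6.
Change in producer surplus = 3481/6 - 48841/6 = -7560.

-7560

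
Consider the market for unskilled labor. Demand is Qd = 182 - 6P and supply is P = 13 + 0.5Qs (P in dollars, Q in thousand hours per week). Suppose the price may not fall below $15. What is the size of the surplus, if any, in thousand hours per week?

0

Rearranging supply gives Qs = 2P - 26. Without the control the market clears where 182 - 6P = 2P - 26, i.e. P* = 26 and Q* = 26.
Since 15 is below P* = 26, the floor does not bind and the free-market outcome prevails.
Since the control does not bind, there is no surplus.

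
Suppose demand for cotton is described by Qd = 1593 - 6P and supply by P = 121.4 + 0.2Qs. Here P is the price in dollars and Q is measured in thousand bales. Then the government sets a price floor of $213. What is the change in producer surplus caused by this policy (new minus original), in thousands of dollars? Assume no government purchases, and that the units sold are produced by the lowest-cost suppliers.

Rearranging supply gives Qs = 5P - 607. Without the control the market clears where 1593 - 6P = 5P - 607, i.e. P* = 200 and Q* = 393.
The floor of 213 is above the equilibrium price 200, so it binds.
At P = 213: Qd = 1593 - 6·213 = 315 and Qs = 5·213 - 607 = 458.
Producer surplus without the control is ½ · (200 - 121.4) · 393 = 15444.9.
With the floor, 315 units are sold at 213. The supply price at Q = 315 is 184.4, so PS = ½ · [(213 - 121.4) + (213 - 184.4)] · 315 = 18931.5.
Change in producer surplus = 18931.5 - 15444.9 = 3486.6.

3486.6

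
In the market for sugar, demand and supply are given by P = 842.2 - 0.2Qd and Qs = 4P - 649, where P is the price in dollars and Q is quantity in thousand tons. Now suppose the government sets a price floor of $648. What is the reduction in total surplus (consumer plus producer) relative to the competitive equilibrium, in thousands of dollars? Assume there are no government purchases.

Rearranging demand gives Qd = 4211 - 5P. Equilibrium: 4211 - 5P = 4P - 649, so 4860 = 9P and P* = 540, Q* = 1511.
Because the floor (648) lies above the market-clearing price, it is binding.
At P = 648: Qd = 4211 - 5·648 = 971 and Qs = 4·648 - 649 = 1943.
Quantity traded falls to 971. At Q = 971 the demand price is (4211 - 971)/5 = 648 and the supply price is (649 + 971)/4 = 405.
Deadweight loss = ½ · (648 - 405) · (1511 - 971) = ½ · 243 · 540 = 65610.

65610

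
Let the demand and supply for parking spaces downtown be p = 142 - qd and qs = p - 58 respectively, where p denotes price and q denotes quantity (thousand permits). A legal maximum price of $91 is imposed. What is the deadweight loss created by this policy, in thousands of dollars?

81

Rearranging demand gives qd = 142 - p. Setting quantity demanded equal to quantity supplied, 142 - p = p - 58, gives p* = 100 and q* = 42.
The ceiling of 91 is below the equilibrium price 100, so it binds.
At p = 91: qd = 142 - 91 = 51 and qs = 91 - 58 = 33.
Quantity traded falls to 33. At q = 33 the demand price is 142 - 33 = 109 and the supply price is 58 + 33 = 91.
Deadweight loss = ½ · (109 - 91) · (42 - 33) = ½ · 18 · 9 = 81.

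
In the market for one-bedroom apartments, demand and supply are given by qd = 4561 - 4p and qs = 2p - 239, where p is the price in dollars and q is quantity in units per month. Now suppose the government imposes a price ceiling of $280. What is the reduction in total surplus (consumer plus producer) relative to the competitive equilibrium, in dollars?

405600

Without the control the market clears where 4561 - 4p = 2p - 239, i.e. p* = 800 and q* = 1361.
Since 280 < 800, the ceiling is binding.
At p = 280: qd = 4561 - 4·280 = 3441 and qs = 2·280 - 239 = 321.
Quantity traded falls to 321. At q = 321 the demand price is (4561 - 321)/4 = 1060 and the supply price is (239 + 321)/2 = 280.
Deadweight loss = ½ · (1060 - 280) · (1361 - 321) = ½ · 780 · 1040 = 405600.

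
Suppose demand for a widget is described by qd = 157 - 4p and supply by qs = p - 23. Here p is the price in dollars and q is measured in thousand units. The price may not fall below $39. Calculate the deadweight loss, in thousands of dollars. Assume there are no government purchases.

Setting quantity demanded equal to quantity supplied, 157 - 4p = p - 23, gives p* = 36 and q* = 13.
Since 39 > 36, the floor is binding.
At p = 39: qd = 157 - 4·39 = 1 and qs = 39 - 23 = 16.
Quantity traded falls to 1. At q = 1 the demand price is (157 - 1)/4 = 39 and the supply price is 23 + 1 = 24.
Deadweight loss = ½ · (39 - 24) · (13 - 1) = ½ · 15 · 12 = 90.

90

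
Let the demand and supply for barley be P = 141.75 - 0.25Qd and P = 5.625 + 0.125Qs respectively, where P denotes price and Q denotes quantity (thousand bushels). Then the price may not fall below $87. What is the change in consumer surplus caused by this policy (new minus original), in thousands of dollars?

Rearranging demand gives Qd = 567 - 4P; rearranging supply gives Qs = 8P - 45. Equilibrium: 567 - 4P = 8P - 45, so 612 = 12P and P* = 51, Q* = 363.
Because the floor (87) lies above the market-clearing price, it is binding.
At P = 87: Qd = 567 - 4·87 = 219 and Qs = 8·87 - 45 = 651.
Consumer surplus without the control is ½ · (141.75 - 51) · 363 = 16471.125.
With the floor, consumers buy 219 units at 87, so CS = ½ · (141.75 - 87) · 219 = 5995.125.
Change in consumer surplus = 5995.125 - 16471.125 = -10476.

-10476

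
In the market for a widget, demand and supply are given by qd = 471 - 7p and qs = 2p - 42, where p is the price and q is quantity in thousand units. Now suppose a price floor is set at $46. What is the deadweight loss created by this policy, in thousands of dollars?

0

In a free market, 471 - 7p = 2p - 42 gives the equilibrium p* = 57, q* = 72.
The floor of 46 is below the equilibrium price 57, so it is not binding; the market clears at p* = 57, q* = 72.
Since the control does not bind, no trades are prevented and deadweight loss is zero.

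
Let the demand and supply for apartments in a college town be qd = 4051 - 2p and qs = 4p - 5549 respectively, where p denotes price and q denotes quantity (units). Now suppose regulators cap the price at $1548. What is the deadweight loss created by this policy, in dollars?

Setting quantity demanded equal to quantity supplied, 4051 - 2p = 4p - 5549, gives p* = 1600 and q* = 851.
Since 1548 < 1600, the ceiling is binding.
At p = 1548: qd = 4051 - 2·1548 = 955 and qs = 4·1548 - 5549 = 643.
Quantity traded falls to 643. At q = 643 the demand price is (4051 - 643)/2 = 1704 and the supply price is (5549 + 643)/4 = 1548.
Deadweight loss = ½ · (1704 - 1548) · (851 - 643) = ½ · 156 · 208 = 16224.

16224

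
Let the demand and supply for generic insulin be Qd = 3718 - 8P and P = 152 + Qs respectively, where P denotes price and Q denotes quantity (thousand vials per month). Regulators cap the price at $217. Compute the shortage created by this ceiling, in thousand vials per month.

Rearranging supply gives Qs = P - 152. Equilibrium: 3718 - 8P = P - 152, so 3870 = 9P and P* = 430, Q* = 278.
The ceiling of 217 is below the equilibrium price 430, so it binds.
At P = 217: Qd = 3718 - 8·217 = 1982 and Qs = 217 - 152 = 65.
Shortage = Qd - Qs = 1982 - 65 = 1917.

1917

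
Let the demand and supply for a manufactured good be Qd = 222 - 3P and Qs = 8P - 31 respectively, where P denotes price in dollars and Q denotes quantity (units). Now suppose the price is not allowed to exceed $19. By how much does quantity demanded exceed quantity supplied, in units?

44

In a free market, 222 - 3P = 8P - 31 gives the equilibrium P* = 23, Q* = 153.
The ceiling of 19 is below the equilibrium price 23, so it binds.
At P = 19: Qd = 222 - 3·19 = 165 and Qs = 8·19 - 31 = 121.
Shortage = Qd - Qs = 165 - 121 = 44.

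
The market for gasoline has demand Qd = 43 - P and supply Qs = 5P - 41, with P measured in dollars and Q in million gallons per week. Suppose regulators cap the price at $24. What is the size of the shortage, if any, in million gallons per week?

0

Equilibrium: 43 - P = 5P - 41, so 84 = 6P and P* = 14, Q* = 29.
Since 24 is above P* = 14, the ceiling does not bind and the free-market outcome prevails.
Since the control does not bind, there is no shortage.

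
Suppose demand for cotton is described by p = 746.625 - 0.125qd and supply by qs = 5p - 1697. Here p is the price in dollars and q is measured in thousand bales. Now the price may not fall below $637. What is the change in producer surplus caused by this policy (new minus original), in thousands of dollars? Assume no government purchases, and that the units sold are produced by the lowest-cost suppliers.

Rearranging demand gives qd = 5973 - 8p. Setting quantity demanded equal to quantity supplied, 5973 - 8p = 5p - 1697, gives p* = 590 and q* = 1253.
Since 637 > 590, the floor is binding.
At p = 637: qd = 5973 - 8·637 = 877 and qs = 5·637 - 1697 = 1488.
Producer surplus without the control is ½ · (590 - 339.4) · 1253 = 157000.9.
With the floor, 877 units are sold at 637. The supply price at q = 877 is 514.8, so PS = ½ · [(637 - 339.4) + (637 - 514.8)] · 877 = 184082.3.
Change in producer surplus = 184082.3 - 157000.9 = 27081.4.

27081.4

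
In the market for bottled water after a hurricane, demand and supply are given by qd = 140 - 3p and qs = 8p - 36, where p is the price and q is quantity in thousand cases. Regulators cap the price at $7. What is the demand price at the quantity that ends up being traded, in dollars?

40

In a free market, 140 - 3p = 8p - 36 gives the equilibrium p* = 16, q* = 92.
The ceiling of 7 is below the equilibrium price 16, so it binds.
At p = 7: qd = 140 - 3·7 = 119 and qs = 8·7 - 36 = 20.
Only 20 units reach the market. On the demand curve, the marginal buyer's willingness to pay at q = 20 is (140 - 20)/3 = 40.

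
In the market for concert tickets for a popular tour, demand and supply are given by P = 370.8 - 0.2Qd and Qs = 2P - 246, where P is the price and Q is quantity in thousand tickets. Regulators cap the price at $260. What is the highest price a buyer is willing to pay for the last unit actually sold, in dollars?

316

Rearranging demand gives Qd = 1854 - 5P. Setting quantity demanded equal to quantity supplied, 1854 - 5P = 2P - 246, gives P* = 300 and Q* = 354.
The ceiling of 260 is below the equilibrium price 300, so it binds.
At P = 260: Qd = 1854 - 5·260 = 554 and Qs = 2·260 - 246 = 274.
Only 274 units reach the market. On the demand curve, the marginal buyer's willingness to pay at Q = 274 is (1854 - 274)/5 = 316.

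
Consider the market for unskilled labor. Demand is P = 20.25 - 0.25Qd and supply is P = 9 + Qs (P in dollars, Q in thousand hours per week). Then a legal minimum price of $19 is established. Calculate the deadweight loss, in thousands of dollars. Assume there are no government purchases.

10

Rearranging demand gives Qd = 81 - 4P; rearranging supply gives Qs = P - 9. In a free market, 81 - 4P = P - 9 gives the equilibrium P* = 18, Q* = 9.
Because the floor (19) lies above the market-clearing price, it is binding.
At P = 19: Qd = 81 - 4·19 = 5 and Qs = 19 - 9 = 10.
Quantity traded falls to 5. At Q = 5 the demand price is (81 - 5)/4 = 19 and the supply price is 9 + 5 = 14.
Deadweight loss = ½ · (19 - 14) · (9 - 5) = ½ · 5 · 4 = 10.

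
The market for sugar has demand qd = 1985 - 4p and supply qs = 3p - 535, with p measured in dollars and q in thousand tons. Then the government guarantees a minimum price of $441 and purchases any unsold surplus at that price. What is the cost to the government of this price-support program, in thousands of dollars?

250047

Equilibrium: 1985 - 4p = 3p - 535, so 2520 = 7p and p* = 360, q* = 545.
The floor of 441 is above the equilibrium price 360, so it binds.
At p = 441: qd = 1985 - 4·441 = 221 and qs = 3·441 - 535 = 788.
Surplus = qs - qd = 567.
Government expenditure = surplus × support price = 567 × 441 = 250047.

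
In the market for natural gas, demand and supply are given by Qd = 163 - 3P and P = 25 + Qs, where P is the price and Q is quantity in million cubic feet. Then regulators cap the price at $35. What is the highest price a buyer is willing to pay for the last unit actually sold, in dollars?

Rearranging supply gives Qs = P - 25. Without the control the market clears where 163 - 3P = P - 25, i.e. P* = 47 and Q* = 22.
Because the ceiling (35) lies below the market-clearing price, it is binding.
At P = 35: Qd = 163 - 3·35 = 58 and Qs = 35 - 25 = 10.
Only 10 units reach the market. On the demand curve, the marginal buyer's willingness to pay at Q = 10 is (163 - 10)/3 = 51.

51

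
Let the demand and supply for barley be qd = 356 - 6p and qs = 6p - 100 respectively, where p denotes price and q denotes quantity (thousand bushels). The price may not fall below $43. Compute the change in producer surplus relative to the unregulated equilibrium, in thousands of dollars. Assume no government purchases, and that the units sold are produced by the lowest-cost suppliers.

415

In a free market, 356 - 6p = 6p - 100 gives the equilibrium p* = 38, q* = 128.
The floor of 43 is above the equilibrium price 38, so it binds.
At p = 43: qd = 356 - 6·43 = 98 and qs = 6·43 - 100 = 158.
Producer surplus without the control is ½ · (38 - 50/3) · 128 = 4096/3.
With the floor, 98 units are sold at 43. The supply price at q = 98 is 33, so PS = ½ · [(43 - 50/3) + (43 - 33)] · 98 = 5341/3.
Change in producer surplus = 5341/3 - 4096/3 = 415.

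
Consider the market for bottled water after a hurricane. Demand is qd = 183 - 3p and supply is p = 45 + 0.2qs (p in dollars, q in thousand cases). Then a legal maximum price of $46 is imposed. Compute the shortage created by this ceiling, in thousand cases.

Rearranging supply gives qs = 5p - 225. Without the control the market clears where 183 - 3p = 5p - 225, i.e. p* = 51 and q* = 30.
Since 46 < 51, the ceiling is binding.
At p = 46: qd = 183 - 3·46 = 45 and qs = 5·46 - 225 = 5.
Shortage = qd - qs = 45 - 5 = 40.

40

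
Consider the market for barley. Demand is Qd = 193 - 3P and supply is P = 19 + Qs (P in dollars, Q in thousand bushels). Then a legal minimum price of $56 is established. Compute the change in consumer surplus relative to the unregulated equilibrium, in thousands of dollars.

Rearranging supply gives Qs = P - 19. Setting quantity demanded equal to quantity supplied, 193 - 3P = P - 19, gives P* = 53 and Q* = 34.
Because the floor (56) lies above the market-clearing price, it is binding.
At P = 56: Qd = 193 - 3·56 = 25 and Qs = 56 - 19 = 37.
Consumer surplus without the control is ½ · (193/3 - 53) · 34 = 578/3.
With the floor, consumers buy 25 units at 56, so CS = ½ · (193/3 - 56) · 25 = 625/6.
Change in consumer surplus = 625/6 - 578/3 = -88.5.

-88.5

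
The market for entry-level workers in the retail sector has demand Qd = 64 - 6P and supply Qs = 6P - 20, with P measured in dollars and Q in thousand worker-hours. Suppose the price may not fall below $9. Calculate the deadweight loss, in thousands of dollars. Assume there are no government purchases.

24

Equilibrium: 64 - 6P = 6P - 20, so 84 = 12P and P* = 7, Q* = 22.
Since 9 > 7, the floor is binding.
At P = 9: Qd = 64 - 6·9 = 10 and Qs = 6·9 - 20 = 34.
Quantity traded falls to 10. At Q = 10 the demand price is (64 - 10)/6 = 9 and the supply price is (20 + 10)/6 = 5.
Deadweight loss = ½ · (9 - 5) · (22 - 10) = ½ · 4 · 12 = 24.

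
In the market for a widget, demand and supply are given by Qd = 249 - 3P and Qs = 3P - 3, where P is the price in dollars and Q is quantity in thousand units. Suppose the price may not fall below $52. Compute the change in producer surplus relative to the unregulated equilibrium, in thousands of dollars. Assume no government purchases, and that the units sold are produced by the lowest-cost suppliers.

780

Without the control the market clears where 249 - 3P = 3P - 3, i.e. P* = 42 and Q* = 123.
Because the floor (52) lies above the market-clearing price, it is binding.
At P = 52: Qd = 249 - 3·52 = 93 and Qs = 3·52 - 3 = 153.
Producer surplus without the control is ½ · (42 - 1) · 123 = 2521.5.
With the floor, 93 units are sold at 52. The supply price at Q = 93 is 32, so PS = ½ · [(52 - 1) + (52 - 32)] · 93 = 3301.5.
Change in producer surplus = 3301.5 - 2521.5 = 780.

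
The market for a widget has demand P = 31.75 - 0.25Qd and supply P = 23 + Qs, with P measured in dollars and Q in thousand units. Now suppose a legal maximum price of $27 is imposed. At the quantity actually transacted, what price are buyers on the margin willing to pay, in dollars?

30.75

Rearranging demand gives Qd = 127 - 4P; rearranging supply gives Qs = P - 23. In a free market, 127 - 4P = P - 23 gives the equilibrium P* = 30, Q* = 7.
Because the ceiling (27) lies below the market-clearing price, it is binding.
At P = 27: Qd = 127 - 4·27 = 19 and Qs = 27 - 23 = 4.
Only 4 units reach the market. On the demand curve, the marginal buyer's willingness to pay at Q = 4 is (127 - 4)/4 = 30.75.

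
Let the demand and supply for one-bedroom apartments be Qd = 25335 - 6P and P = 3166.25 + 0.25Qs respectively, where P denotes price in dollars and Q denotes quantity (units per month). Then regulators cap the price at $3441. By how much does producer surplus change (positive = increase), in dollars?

Rearranging supply gives Qs = 4P - 12665. Setting quantity demanded equal to quantity supplied, 25335 - 6P = 4P - 12665, gives P* = 3800 and Q* = 2535.
Because the ceiling (3441) lies below the market-clearing price, it is binding.
At P = 3441: Qd = 25335 - 6·3441 = 4689 and Qs = 4·3441 - 12665 = 1099.
Producer surplus without the control is ½ · (3800 - 3166.25) · 2535 = 803278.125.
With the ceiling, producers sell 1099 units at 3441, so PS = ½ · (3441 - 3166.25) · 1099 = 150975.125.
Change in producer surplus = 150975.125 - 803278.125 = -652303.

-652303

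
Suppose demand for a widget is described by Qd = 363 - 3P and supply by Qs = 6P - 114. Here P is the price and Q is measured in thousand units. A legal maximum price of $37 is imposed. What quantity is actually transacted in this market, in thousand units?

Without the control the market clears where 363 - 3P = 6P - 114, i.e. P* = 53 and Q* = 204.
The ceiling of 37 is below the equilibrium price 53, so it binds.
At P = 37: Qd = 363 - 3·37 = 252 and Qs = 6·37 - 114 = 108.
The quantity actually transacted is the short side, supply: 108.

108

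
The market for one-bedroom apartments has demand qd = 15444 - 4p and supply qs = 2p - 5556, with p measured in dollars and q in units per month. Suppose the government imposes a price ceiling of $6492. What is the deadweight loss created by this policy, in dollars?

Setting quantity demanded equal to quantity supplied, 15444 - 4p = 2p - 5556, gives p* = 3500 and q* = 1444.
Since 6492 is above p* = 3500, the ceiling does not bind and the free-market outcome prevails.
Since the control does not bind, no trades are prevented and deadweight loss is zero.

0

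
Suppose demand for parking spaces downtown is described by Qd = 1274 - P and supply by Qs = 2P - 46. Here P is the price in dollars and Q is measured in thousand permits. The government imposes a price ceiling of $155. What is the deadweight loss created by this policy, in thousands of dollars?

In a free market, 1274 - P = 2P - 46 gives the equilibrium P* = 440, Q* = 834.
Because the ceiling (155) lies below the market-clearing price, it is binding.
At P = 155: Qd = 1274 - 155 = 1119 and Qs = 2·155 - 46 = 264.
Quantity traded falls to 264. At Q = 264 the demand price is 1274 - 264 = 1010 and the supply price is (46 + 264)/2 = 155.
Deadweight loss = ½ · (1010 - 155) · (834 - 264) = ½ · 855 · 570 = 243675.

243675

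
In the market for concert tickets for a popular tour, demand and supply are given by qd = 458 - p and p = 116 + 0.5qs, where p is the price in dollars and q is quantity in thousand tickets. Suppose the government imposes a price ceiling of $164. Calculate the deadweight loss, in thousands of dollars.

13068

Rearranging supply gives qs = 2p - 232. Setting quantity demanded equal to quantity supplied, 458 - p = 2p - 232, gives p* = 230 and q* = 228.
Since 164 < 230, the ceiling is binding.
At p = 164: qd = 458 - 164 = 294 and qs = 2·164 - 232 = 96.
Quantity traded falls to 96. At q = 96 the demand price is 458 - 96 = 362 and the supply price is (232 + 96)/2 = 164.
Deadweight loss = ½ · (362 - 164) · (228 - 96) = ½ · 198 · 132 = 13068.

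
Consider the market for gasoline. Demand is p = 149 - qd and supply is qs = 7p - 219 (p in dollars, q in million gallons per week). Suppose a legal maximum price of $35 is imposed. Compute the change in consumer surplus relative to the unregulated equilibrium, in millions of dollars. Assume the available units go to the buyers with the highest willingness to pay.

-2678.5

Rearranging demand gives qd = 149 - p. Setting quantity demanded equal to quantity supplied, 149 - p = 7p - 219, gives p* = 46 and q* = 103.
Since 35 < 46, the ceiling is binding.
At p = 35: qd = 149 - 35 = 114 and qs = 7·35 - 219 = 26.
Consumer surplus without the control is ½ · (149 - 46) · 103 = 5304.5.
With the ceiling, 26 units are sold at 35 (assume they go to the highest-value buyers). The demand price at q = 26 is 123, so CS = ½ · [(149 - 35) + (123 - 35)] · 26 = 2626.
Change in consumer surplus = 2626 - 5304.5 = -2678.5.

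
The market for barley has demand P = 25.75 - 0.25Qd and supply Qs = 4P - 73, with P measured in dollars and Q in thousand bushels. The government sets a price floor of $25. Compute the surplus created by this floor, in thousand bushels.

24

Rearranging demand gives Qd = 103 - 4P. Setting quantity demanded equal to quantity supplied, 103 - 4P = 4P - 73, gives P* = 22 and Q* = 15.
Because the floor (25) lies above the market-clearing price, it is binding.
At P = 25: Qd = 103 - 4·25 = 3 and Qs = 4·25 - 73 = 27.
Surplus = Qs - Qd = 27 - 3 = 24.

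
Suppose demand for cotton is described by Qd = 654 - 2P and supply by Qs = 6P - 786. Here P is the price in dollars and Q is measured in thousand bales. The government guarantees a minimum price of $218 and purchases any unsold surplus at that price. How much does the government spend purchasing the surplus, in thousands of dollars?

66272

Setting quantity demanded equal to quantity supplied, 654 - 2P = 6P - 786, gives P* = 180 and Q* = 294.
Since 218 > 180, the floor is binding.
At P = 218: Qd = 654 - 2·218 = 218 and Qs = 6·218 - 786 = 522.
Surplus = Qs - Qd = 304.
Government expenditure = surplus × support price = 304 × 218 = 66272.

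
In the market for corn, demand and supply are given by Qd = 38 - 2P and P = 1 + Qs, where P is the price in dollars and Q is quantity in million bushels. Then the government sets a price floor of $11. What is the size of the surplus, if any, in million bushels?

Rearranging supply gives Qs = P - 1. In a free market, 38 - 2P = P - 1 gives the equilibrium P* = 13, Q* = 12.
The floor of 11 is below the equilibrium price 13, so it is not binding; the market clears at P* = 13, Q* = 12.
Since the control does not bind, there is no surplus.

0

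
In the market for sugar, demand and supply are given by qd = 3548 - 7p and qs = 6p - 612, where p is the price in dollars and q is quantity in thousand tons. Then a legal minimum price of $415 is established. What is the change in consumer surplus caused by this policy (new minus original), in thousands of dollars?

In a free market, 3548 - 7p = 6p - 612 gives the equilibrium p* = 320, q* = 1308.
The floor of 415 is above the equilibrium price 320, so it binds.
At p = 415: qd = 3548 - 7·415 = 643 and qs = 6·415 - 612 = 1878.
Consumer surplus without the control is ½ · (3548/7 - 320) · 1308 = 855432/7.
With the floor, consumers buy 643 units at 415, so CS = ½ · (3548/7 - 415) · 643 = 413449/14.
Change in consumer surplus = 413449/14 - 855432/7 = -92672.5.

-92672.5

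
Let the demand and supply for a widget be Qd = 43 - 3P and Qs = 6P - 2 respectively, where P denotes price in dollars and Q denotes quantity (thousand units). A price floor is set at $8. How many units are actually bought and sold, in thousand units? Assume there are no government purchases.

Without the control the market clears where 43 - 3P = 6P - 2, i.e. P* = 5 and Q* = 28.
Since 8 > 5, the floor is binding.
At P = 8: Qd = 43 - 3·8 = 19 and Qs = 6·8 - 2 = 46.
The quantity actually transacted is the short side, demand: 19.

19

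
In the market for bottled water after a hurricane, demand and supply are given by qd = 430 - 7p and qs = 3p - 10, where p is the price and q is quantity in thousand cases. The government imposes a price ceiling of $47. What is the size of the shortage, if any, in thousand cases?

0

Without the control the market clears where 430 - 7p = 3p - 10, i.e. p* = 44 and q* = 122.
The ceiling of 47 is above the equilibrium price 44, so it is not binding; the market clears at p* = 44, q* = 122.
Since the control does not bind, there is no shortage.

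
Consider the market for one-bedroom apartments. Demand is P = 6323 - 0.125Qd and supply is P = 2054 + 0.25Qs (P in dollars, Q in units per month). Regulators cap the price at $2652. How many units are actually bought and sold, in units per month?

2392

Rearranging demand gives Qd = 50584 - 8P; rearranging supply gives Qs = 4P - 8216. Equilibrium: 50584 - 8P = 4P - 8216, so 58800 = 12P and P* = 4900, Q* = 11384.
Because the ceiling (2652) lies below the market-clearing price, it is binding.
At P = 2652: Qd = 50584 - 8·2652 = 29368 and Qs = 4·2652 - 8216 = 2392.
The quantity actually transacted is the short side, supply: 2392.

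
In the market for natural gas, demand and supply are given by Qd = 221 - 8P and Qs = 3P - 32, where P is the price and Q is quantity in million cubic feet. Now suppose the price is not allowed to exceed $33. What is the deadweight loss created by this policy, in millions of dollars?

0

Without the control the market clears where 221 - 8P = 3P - 32, i.e. P* = 23 and Q* = 37.
The ceiling of 33 is above the equilibrium price 23, so it is not binding; the market clears at P* = 23, Q* = 37.
Since the control does not bind, no trades are prevented and deadweight loss is zero.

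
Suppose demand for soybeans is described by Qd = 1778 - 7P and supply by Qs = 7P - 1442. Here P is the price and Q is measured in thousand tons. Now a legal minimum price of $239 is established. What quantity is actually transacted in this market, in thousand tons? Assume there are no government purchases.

105

Equilibrium: 1778 - 7P = 7P - 1442, so 3220 = 14P and P* = 230, Q* = 168.
Since 239 > 230, the floor is binding.
At P = 239: Qd = 1778 - 7·239 = 105 and Qs = 7·239 - 1442 = 231.
The quantity actually transacted is the short side, demand: 105.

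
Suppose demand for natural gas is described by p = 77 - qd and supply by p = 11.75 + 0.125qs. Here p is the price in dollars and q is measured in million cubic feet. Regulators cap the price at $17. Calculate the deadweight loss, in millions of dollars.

144

Rearranging demand gives qd = 77 - p; rearranging supply gives qs = 8p - 94. In a free market, 77 - p = 8p - 94 gives the equilibrium p* = 19, q* = 58.
Since 17 < 19, the ceiling is binding.
At p = 17: qd = 77 - 17 = 60 and qs = 8·17 - 94 = 42.
Quantity traded falls to 42. At q = 42 the demand price is 77 - 42 = 35 and the supply price is (94 + 42)/8 = 17.
Deadweight loss = ½ · (35 - 17) · (58 - 42) = ½ · 18 · 16 = 144.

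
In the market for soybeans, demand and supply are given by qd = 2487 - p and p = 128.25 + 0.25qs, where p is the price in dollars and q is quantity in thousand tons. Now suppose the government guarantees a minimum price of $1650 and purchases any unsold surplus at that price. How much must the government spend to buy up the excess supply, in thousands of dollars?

8662500

Rearranging supply gives qs = 4p - 513. Equilibrium: 2487 - p = 4p - 513, so 3000 = 5p and p* = 600, q* = 1887.
The floor of 1650 is above the equilibrium price 600, so it binds.
At p = 1650: qd = 2487 - 1650 = 837 and qs = 4·1650 - 513 = 6087.
Surplus = qs - qd = 5250.
Government expenditure = surplus × support price = 5250 × 1650 = 8662500.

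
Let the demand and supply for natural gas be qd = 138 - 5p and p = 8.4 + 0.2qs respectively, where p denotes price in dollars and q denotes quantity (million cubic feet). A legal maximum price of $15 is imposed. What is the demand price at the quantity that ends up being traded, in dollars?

21

Rearranging supply gives qs = 5p - 42. Without the control the market clears where 138 - 5p = 5p - 42, i.e. p* = 18 and q* = 48.
Since 15 < 18, the ceiling is binding.
At p = 15: qd = 138 - 5·15 = 63 and qs = 5·15 - 42 = 33.
Only 33 units reach the market. On the demand curve, the marginal buyer's willingness to pay at q = 33 is (138 - 33)/5 = 21.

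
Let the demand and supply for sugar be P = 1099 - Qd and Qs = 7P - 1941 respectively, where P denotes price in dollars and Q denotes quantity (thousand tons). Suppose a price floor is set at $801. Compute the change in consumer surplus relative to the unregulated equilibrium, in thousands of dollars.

-214078.5

Rearranging demand gives Qd = 1099 - P. Without the control the market clears where 1099 - P = 7P - 1941, i.e. P* = 380 and Q* = 719.
The floor of 801 is above the equilibrium price 380, so it binds.
At P = 801: Qd = 1099 - 801 = 298 and Qs = 7·801 - 1941 = 3666.
Consumer surplus without the control is ½ · (1099 - 380) · 719 = 258480.5.
With the floor, consumers buy 298 units at 801, so CS = ½ · (1099 - 801) · 298 = 44402.
Change in consumer surplus = 44402 - 258480.5 = -214078.5.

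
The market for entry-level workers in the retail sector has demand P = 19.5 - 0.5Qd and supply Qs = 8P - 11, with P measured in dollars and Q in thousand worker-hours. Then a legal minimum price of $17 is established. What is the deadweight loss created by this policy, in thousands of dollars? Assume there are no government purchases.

180

Rearranging demand gives Qd = 39 - 2P. Setting quantity demanded equal to quantity supplied, 39 - 2P = 8P - 11, gives P* = 5 and Q* = 29.
Because the floor (17) lies above the market-clearing price, it is binding.
At P = 17: Qd = 39 - 2·17 = 5 and Qs = 8·17 - 11 = 125.
Quantity traded falls to 5. At Q = 5 the demand price is (39 - 5)/2 = 17 and the supply price is (11 + 5)/8 = 2.
Deadweight loss = ½ · (17 - 2) · (29 - 5) = ½ · 15 · 24 = 180.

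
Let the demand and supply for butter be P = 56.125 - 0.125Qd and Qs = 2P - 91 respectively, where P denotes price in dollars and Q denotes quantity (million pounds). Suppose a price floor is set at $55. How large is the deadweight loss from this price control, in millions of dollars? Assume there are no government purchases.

20

Rearranging demand gives Qd = 449 - 8P. Without the control the market clears where 449 - 8P = 2P - 91, i.e. P* = 54 and Q* = 17.
Since 55 > 54, the floor is binding.
At P = 55: Qd = 449 - 8·55 = 9 and Qs = 2·55 - 91 = 19.
Quantity traded falls to 9. At Q = 9 the demand price is (449 - 9)/8 = 55 and the supply price is (91 + 9)/2 = 50.
Deadweight loss = ½ · (55 - 50) · (17 - 9) = ½ · 5 · 8 = 20.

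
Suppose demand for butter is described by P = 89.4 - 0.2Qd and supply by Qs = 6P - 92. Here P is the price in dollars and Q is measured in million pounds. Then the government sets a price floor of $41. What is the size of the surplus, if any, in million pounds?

0

Rearranging demand gives Qd = 447 - 5P. Setting quantity demanded equal to quantity supplied, 447 - 5P = 6P - 92, gives P* = 49 and Q* = 202.
The floor of 41 is below the equilibrium price 49, so it is not binding; the market clears at P* = 49, Q* = 202.
Since the control does not bind, there is no surplus.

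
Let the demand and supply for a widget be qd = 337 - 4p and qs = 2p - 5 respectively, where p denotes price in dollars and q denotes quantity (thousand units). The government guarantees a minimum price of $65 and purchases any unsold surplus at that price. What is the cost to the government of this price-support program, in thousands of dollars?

3120

Without the control the market clears where 337 - 4p = 2p - 5, i.e. p* = 57 and q* = 109.
Since 65 > 57, the floor is binding.
At p = 65: qd = 337 - 4·65 = 77 and qs = 2·65 - 5 = 125.
Surplus = qs - qd = 48.
Government expenditure = surplus × support price = 48 × 65 = 3120.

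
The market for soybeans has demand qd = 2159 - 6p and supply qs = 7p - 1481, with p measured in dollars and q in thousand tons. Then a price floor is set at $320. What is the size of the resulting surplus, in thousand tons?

520

Setting quantity demanded equal to quantity supplied, 2159 - 6p = 7p - 1481, gives p* = 280 and q* = 479.
The floor of 320 is above the equilibrium price 280, so it binds.
At p = 320: qd = 2159 - 6·320 = 239 and qs = 7·320 - 1481 = 759.
Surplus = qs - qd = 759 - 239 = 520.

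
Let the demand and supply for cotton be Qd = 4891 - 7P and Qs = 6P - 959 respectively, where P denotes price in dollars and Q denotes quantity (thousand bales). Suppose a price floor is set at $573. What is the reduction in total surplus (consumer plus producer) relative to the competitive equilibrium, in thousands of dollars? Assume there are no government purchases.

In a free market, 4891 - 7P = 6P - 959 gives the equilibrium P* = 450, Q* = 1741.
The floor of 573 is above the equilibrium price 450, so it binds.
At P = 573: Qd = 4891 - 7·573 = 880 and Qs = 6·573 - 959 = 2479.
Quantity traded falls to 880. At Q = 880 the demand price is (4891 - 880)/7 = 573 and the supply price is (959 + 880)/6 = 306.5.
Deadweight loss = ½ · (573 - 306.5) · (1741 - 880) = ½ · 266.5 · 861 = 114728.25.

114728.25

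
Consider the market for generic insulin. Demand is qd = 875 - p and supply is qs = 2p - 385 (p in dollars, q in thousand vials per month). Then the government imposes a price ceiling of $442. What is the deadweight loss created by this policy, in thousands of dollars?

0

In a free market, 875 - p = 2p - 385 gives the equilibrium p* = 420, q* = 455.
Since 442 is above p* = 420, the ceiling does not bind and the free-market outcome prevails.
Since the control does not bind, no trades are prevented and deadweight loss is zero.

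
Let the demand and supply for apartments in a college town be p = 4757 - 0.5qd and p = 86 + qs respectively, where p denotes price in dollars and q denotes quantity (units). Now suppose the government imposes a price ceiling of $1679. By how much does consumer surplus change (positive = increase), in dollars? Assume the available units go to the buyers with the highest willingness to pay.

Rearranging demand gives qd = 9514 - 2p; rearranging supply gives qs = p - 86. Setting quantity demanded equal to quantity supplied, 9514 - 2p = p - 86, gives p* = 3200 and q* = 3114.
Since 1679 < 3200, the ceiling is binding.
At p = 1679: qd = 9514 - 2·1679 = 6156 and qs = 1679 - 86 = 1593.
Consumer surplus without the control is ½ · (4757 - 3200) · 3114 = 2424249.
With the ceiling, 1593 units are sold at 1679 (assume they go to the highest-value buyers). The demand price at q = 1593 is 3960.5, so CS = ½ · [(4757 - 1679) + (3960.5 - 1679)] · 1593 = 4268841.75.
Change in consumer surplus = 4268841.75 - 2424249 = 1844592.75.

1844592.75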